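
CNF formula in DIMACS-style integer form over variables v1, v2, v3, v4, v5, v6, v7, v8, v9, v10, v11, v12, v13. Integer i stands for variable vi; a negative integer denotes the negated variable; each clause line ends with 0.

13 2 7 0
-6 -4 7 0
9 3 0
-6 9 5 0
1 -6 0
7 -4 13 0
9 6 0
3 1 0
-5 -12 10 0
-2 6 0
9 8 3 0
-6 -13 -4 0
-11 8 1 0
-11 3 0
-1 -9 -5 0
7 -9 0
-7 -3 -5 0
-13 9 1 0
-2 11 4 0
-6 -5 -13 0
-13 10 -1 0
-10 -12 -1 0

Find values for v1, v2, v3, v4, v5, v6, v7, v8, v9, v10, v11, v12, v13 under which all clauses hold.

v1=True, v2=False, v3=True, v4=False, v5=False, v6=False, v7=True, v8=False, v9=True, v10=False, v11=True, v12=False, v13=False

Pure literal: v12 appears only negated; assign v12 = False.
Branch on v1: take v1 = True.
For the remaining variables, v2 = False, v3 = True, v4 = False, v5 = False, v6 = False, v7 = True, v8 = False, v9 = True, v10 = False, v11 = True, v13 = False works.
Check each clause:
  1. {v13, v2, v7} — v7 is true.
  2. {¬v4, ¬v6, v7} — ¬v6 is true.
  3. {v3, v9} — v9 is true.
  4. {v9, v5, ¬v6} — v9 is true.
  5. {v1, ¬v6} — v1 is true.
  6. {v13, v7, ¬v4} — ¬v4 is true.
  7. {v9, v6} — v9 is true.
  8. {v3, v1} — v1 is true.
  9. {¬v5, v10, ¬v12} — ¬v5 is true.
  10. {¬v2, v6} — ¬v2 is true.
  11. {v8, v3, v9} — v9 is true.
  12. {¬v4, ¬v13, ¬v6} — ¬v6 is true.
  13. {v8, v1, ¬v11} — v1 is true.
  14. {v3, ¬v11} — v3 is true.
  15. {¬v1, ¬v5, ¬v9} — ¬v5 is true.
  16. {¬v9, v7} — v7 is true.
  17. {¬v5, ¬v3, ¬v7} — ¬v5 is true.
  18. {¬v13, v1, v9} — v1 is true.
  19. {v4, v11, ¬v2} — v11 is true.
  20. {¬v13, ¬v6, ¬v5} — ¬v6 is true.
  21. {¬v1, v10, ¬v13} — ¬v13 is true.
  22. {¬v10, ¬v1, ¬v12} — ¬v12 is true.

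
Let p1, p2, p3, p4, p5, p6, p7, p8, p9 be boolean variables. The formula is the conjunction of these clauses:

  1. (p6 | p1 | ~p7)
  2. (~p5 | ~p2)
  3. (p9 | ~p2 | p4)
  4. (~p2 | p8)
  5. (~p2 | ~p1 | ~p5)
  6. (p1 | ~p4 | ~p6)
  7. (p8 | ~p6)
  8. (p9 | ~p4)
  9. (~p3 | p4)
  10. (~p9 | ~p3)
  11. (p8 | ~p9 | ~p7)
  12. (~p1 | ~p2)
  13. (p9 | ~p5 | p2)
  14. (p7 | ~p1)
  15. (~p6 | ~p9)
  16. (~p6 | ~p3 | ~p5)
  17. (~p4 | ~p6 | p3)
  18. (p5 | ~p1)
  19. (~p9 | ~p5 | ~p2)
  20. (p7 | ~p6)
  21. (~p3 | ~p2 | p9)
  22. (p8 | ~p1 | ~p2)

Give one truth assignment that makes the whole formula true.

p1=0  p2=0  p3=0  p4=0  p5=1  p6=0  p7=0  p8=1  p9=1

Check each clause:
  1. (p1 | ~p7 | p6) — ~p7 is true.
  2. (~p5 | ~p2) — ~p2 is true.
  3. (p9 | p4 | ~p2) — p9 is true.
  4. (~p2 | p8) — p8 is true.
  5. (~p2 | ~p5 | ~p1) — ~p1 is true.
  6. (p1 | ~p6 | ~p4) — ~p6 is true.
  7. (p8 | ~p6) — p8 is true.
  8. (p9 | ~p4) — p9 is true.
  9. (~p3 | p4) — ~p3 is true.
  10. (~p9 | ~p3) — ~p3 is true.
  11. (p8 | ~p9 | ~p7) — p8 is true.
  12. (~p1 | ~p2) — ~p1 is true.
  13. (~p5 | p9 | p2) — p9 is true.
  14. (p7 | ~p1) — ~p1 is true.
  15. (~p6 | ~p9) — ~p6 is true.
  16. (~p6 | ~p5 | ~p3) — ~p6 is true.
  17. (~p6 | ~p4 | p3) — ~p6 is true.
  18. (p5 | ~p1) — p5 is true.
  19. (~p9 | ~p5 | ~p2) — ~p2 is true.
  20. (p7 | ~p6) — ~p6 is true.
  21. (~p2 | p9 | ~p3) — p9 is true.
  22. (~p1 | ~p2 | p8) — p8 is true.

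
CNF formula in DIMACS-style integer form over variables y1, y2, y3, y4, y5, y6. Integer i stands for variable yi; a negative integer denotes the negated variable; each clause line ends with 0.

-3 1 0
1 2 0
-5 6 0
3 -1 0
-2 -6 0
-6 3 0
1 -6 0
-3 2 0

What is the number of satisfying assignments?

Satisfying assignments:
  y1=0 y2=1 y3=0 y4=0 y5=0 y6=0
  y1=0 y2=1 y3=0 y4=1 y5=0 y6=0
  y1=1 y2=1 y3=1 y4=0 y5=0 y6=0
  y1=1 y2=1 y3=1 y4=1 y5=0 y6=0
Count: 4.

4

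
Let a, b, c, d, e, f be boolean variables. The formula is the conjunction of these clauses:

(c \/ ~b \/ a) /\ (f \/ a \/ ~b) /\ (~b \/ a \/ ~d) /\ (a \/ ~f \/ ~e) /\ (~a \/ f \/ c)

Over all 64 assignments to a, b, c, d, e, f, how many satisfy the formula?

Split on a, then b.
  a=T, b=T: d, e free; 3 ways for (c,f) × 2^2 = 12.
  a=T, b=F: d, e free; 3 ways for (c,f) × 2^2 = 12.
  a=F, b=T: remaining (c,d,e,f) ∈ {(T,F,F,T)} — 1.
  a=F, b=F: c, d free; 3 ways for (e,f) × 2^2 = 12.
Total: 12 + 12 + 1 + 12 = 37.

37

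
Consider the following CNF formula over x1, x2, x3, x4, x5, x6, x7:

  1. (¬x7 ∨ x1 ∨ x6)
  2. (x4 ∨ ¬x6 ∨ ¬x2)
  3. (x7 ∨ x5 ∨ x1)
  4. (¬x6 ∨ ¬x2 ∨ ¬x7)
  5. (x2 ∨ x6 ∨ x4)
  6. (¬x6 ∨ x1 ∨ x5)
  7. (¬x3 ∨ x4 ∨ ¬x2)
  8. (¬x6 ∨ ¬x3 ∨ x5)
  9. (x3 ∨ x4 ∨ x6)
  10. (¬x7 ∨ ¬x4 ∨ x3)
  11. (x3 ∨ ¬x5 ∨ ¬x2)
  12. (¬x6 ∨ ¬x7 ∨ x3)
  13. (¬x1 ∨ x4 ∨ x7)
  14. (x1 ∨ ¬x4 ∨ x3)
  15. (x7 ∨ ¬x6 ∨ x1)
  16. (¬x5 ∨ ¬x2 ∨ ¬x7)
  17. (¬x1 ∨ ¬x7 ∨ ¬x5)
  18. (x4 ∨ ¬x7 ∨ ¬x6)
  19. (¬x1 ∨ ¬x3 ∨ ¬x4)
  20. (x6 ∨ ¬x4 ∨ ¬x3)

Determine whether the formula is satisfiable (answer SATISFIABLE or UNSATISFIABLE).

Branch on x1: take x1 = True.
For the remaining variables, x2 = False, x3 = False, x4 = True, x5 = False, x6 = True, x7 = False works.
So x1=1, x2=0, x3=0, x4=1, x5=0, x6=1, x7=0 is a satisfying assignment.

SATISFIABLE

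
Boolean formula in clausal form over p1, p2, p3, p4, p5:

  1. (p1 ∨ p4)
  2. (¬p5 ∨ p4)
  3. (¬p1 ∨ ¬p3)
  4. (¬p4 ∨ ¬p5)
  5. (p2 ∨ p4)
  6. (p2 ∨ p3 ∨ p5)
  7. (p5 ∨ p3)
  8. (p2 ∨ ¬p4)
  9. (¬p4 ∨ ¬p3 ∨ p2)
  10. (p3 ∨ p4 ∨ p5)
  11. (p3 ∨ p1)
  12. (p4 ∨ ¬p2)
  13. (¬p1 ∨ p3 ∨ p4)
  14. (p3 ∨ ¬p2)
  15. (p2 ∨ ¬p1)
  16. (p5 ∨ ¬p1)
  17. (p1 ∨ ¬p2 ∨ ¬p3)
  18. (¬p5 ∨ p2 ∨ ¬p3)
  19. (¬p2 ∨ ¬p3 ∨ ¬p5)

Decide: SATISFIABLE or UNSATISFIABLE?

UNSATISFIABLE

p3 = True:
  propagation gives p1=False, p4=True, p5=False, p2=True; an empty clause results — contradiction.
p3 = False:
  propagation gives p5=True, p4=True; an empty clause results — contradiction.
Every branch closes, so no satisfying assignment exists.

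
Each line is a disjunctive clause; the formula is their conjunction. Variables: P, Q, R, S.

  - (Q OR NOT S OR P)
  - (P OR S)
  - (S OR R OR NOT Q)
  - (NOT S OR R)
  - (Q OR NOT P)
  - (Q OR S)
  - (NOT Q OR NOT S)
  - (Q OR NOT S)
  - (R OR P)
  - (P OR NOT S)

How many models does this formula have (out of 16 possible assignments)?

Satisfying assignments:
  P=T Q=T R=T S=F
That's 1 in total.

1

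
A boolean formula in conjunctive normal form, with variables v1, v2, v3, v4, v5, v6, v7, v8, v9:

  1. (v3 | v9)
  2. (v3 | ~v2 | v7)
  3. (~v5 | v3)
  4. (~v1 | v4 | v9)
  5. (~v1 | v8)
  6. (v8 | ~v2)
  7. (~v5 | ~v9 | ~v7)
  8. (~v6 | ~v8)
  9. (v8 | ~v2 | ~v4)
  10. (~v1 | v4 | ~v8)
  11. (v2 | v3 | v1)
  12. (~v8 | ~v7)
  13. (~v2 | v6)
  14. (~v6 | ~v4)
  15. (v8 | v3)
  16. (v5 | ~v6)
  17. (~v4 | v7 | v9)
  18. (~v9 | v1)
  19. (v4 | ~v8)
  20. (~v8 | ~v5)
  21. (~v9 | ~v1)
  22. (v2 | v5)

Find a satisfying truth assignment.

v1=F, v2=F, v3=T, v4=F, v5=T, v6=F, v7=T, v8=F, v9=F

v3 occurs only positively in the remaining clauses — set v3 = True.
Try v1 = False.
  then v9 is forced to False.
Try v2 = False.
  then v5 is forced to True.
  then v8 is forced to False.
The remaining clauses are satisfied by v4 = False, v6 = False, v7 = True.
Check each clause:
  1. (v3 | v9) — v3 is true.
  2. (v7 | v3 | ~v2) — v3 is true.
  3. (~v5 | v3) — v3 is true.
  4. (~v1 | v4 | v9) — ~v1 is true.
  5. (v8 | ~v1) — ~v1 is true.
  6. (v8 | ~v2) — ~v2 is true.
  7. (~v9 | ~v5 | ~v7) — ~v9 is true.
  8. (~v8 | ~v6) — ~v8 is true.
  9. (v8 | ~v2 | ~v4) — ~v4 is true.
  10. (~v8 | ~v1 | v4) — ~v8 is true.
  11. (v2 | v1 | v3) — v3 is true.
  12. (~v7 | ~v8) — ~v8 is true.
  13. (v6 | ~v2) — ~v2 is true.
  14. (~v4 | ~v6) — ~v6 is true.
  15. (v3 | v8) — v3 is true.
  16. (~v6 | v5) — ~v6 is true.
  17. (v9 | v7 | ~v4) — ~v4 is true.
  18. (~v9 | v1) — ~v9 is true.
  19. (~v8 | v4) — ~v8 is true.
  20. (~v8 | ~v5) — ~v8 is true.
  21. (~v9 | ~v1) — ~v1 is true.
  22. (v5 | v2) — v5 is true.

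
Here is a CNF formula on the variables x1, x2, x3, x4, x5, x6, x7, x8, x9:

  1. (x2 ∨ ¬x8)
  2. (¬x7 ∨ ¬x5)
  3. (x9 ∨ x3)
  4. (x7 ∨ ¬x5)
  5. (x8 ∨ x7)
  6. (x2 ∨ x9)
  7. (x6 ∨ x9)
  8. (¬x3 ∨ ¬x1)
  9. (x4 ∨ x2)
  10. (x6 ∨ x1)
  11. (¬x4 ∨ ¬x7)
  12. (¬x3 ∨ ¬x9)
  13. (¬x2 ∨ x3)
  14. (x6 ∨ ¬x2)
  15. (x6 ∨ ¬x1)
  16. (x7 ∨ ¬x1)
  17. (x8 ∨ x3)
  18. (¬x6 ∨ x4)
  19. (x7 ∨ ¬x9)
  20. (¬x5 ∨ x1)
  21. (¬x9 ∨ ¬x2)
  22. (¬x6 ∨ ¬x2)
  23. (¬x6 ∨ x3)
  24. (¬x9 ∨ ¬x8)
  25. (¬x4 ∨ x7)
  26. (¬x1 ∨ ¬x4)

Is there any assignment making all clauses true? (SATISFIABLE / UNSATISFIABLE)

UNSATISFIABLE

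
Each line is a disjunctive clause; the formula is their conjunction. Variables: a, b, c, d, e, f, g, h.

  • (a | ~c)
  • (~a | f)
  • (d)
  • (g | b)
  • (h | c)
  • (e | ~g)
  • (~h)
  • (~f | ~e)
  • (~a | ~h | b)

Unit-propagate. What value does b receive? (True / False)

Unit clause (d) sets d = True.
Unit clause (~h) sets h = False.
(h | c) with h = False leaves only c, so c = True.
(a | ~c): since c = True, the clause reduces to (a). a = True.
(f | ~a) with a = True leaves only f, so f = True.
From (~f | ~e) and f = True: e = False.
In (e | ~g), e is now false; ~g must hold, so g = False.
(b | g): since g = False, the clause reduces to (b). b = True.

True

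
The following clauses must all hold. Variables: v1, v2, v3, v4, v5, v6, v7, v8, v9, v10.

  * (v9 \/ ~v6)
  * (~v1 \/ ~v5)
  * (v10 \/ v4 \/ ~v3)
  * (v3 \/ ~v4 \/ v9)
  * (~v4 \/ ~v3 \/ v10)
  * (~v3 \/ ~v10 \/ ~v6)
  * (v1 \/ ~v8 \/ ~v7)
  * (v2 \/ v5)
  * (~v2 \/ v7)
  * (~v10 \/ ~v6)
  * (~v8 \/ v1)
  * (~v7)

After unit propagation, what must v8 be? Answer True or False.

False

Unit clause (~v7) sets v7 = False.
In (~v2 \/ v7), v7 is now false; ~v2 must hold, so v2 = False.
(v5 \/ v2): since v2 = False, the clause reduces to (v5). v5 = True.
(~v1 \/ ~v5) with v5 = True leaves only ~v1, so v1 = False.
(~v8 \/ v1): since v1 = False, the clause reduces to (~v8). v8 = False.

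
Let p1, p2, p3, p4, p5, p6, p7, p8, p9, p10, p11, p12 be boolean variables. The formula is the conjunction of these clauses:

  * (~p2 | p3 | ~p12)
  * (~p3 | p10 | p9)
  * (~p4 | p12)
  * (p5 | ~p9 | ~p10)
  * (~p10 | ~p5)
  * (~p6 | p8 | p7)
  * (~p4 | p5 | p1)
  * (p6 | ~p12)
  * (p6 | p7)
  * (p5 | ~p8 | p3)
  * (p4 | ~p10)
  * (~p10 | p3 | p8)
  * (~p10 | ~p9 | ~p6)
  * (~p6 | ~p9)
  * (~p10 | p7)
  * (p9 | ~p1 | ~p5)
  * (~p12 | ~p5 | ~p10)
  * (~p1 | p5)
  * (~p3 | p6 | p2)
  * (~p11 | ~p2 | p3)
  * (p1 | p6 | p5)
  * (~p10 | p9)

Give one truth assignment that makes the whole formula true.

p1=False, p2=False, p3=False, p4=True, p5=True, p6=True, p7=True, p8=False, p9=False, p10=False, p11=True, p12=True

p7 occurs only positively in the remaining clauses — set p7 = True.
Branch on p1: take p1 = False.
The remaining clauses are satisfied by p2 = False, p3 = False, p4 = True, p5 = True, p6 = True, p8 = False, p9 = False, p10 = False, p11 = True, p12 = True.
Every clause has at least one true literal under this assignment.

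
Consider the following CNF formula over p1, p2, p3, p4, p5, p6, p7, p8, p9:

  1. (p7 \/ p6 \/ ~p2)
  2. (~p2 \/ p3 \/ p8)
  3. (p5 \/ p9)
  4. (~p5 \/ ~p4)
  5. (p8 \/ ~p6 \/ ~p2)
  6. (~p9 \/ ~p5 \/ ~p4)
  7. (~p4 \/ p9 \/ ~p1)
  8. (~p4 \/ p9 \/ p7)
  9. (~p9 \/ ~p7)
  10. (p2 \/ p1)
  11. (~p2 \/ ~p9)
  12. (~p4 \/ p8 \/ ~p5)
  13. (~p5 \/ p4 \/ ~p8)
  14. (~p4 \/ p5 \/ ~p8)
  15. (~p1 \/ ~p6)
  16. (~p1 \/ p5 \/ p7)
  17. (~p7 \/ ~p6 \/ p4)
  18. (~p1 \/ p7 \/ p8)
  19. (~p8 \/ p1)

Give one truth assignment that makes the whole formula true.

p1=False  p2=True  p3=True  p4=False  p5=True  p6=False  p7=True  p8=False  p9=False

Check each clause:
  1. (p6 \/ p7 \/ ~p2) — p7 is true.
  2. (p8 \/ ~p2 \/ p3) — p3 is true.
  3. (p5 \/ p9) — p5 is true.
  4. (~p5 \/ ~p4) — ~p4 is true.
  5. (p8 \/ ~p6 \/ ~p2) — ~p6 is true.
  6. (~p4 \/ ~p9 \/ ~p5) — ~p4 is true.
  7. (~p1 \/ p9 \/ ~p4) — ~p4 is true.
  8. (p7 \/ p9 \/ ~p4) — ~p4 is true.
  9. (~p9 \/ ~p7) — ~p9 is true.
  10. (p1 \/ p2) — p2 is true.
  11. (~p2 \/ ~p9) — ~p9 is true.
  12. (p8 \/ ~p4 \/ ~p5) — ~p4 is true.
  13. (p4 \/ ~p5 \/ ~p8) — ~p8 is true.
  14. (~p8 \/ ~p4 \/ p5) — ~p8 is true.
  15. (~p1 \/ ~p6) — ~p6 is true.
  16. (p7 \/ ~p1 \/ p5) — p5 is true.
  17. (~p7 \/ p4 \/ ~p6) — ~p6 is true.
  18. (~p1 \/ p8 \/ p7) — ~p1 is true.
  19. (p1 \/ ~p8) — ~p8 is true.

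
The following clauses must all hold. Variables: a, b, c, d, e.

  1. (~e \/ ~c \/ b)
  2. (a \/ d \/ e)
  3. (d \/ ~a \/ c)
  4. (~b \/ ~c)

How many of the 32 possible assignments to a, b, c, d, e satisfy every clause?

13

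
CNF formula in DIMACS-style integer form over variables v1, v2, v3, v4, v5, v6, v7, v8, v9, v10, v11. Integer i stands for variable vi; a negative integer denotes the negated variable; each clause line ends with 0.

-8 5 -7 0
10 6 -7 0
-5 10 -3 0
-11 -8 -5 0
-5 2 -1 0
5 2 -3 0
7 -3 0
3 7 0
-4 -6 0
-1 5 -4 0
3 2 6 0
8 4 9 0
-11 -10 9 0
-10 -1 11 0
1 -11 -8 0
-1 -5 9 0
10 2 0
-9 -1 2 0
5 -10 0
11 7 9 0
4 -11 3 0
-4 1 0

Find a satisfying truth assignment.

v1 = F  v2 = F  v3 = T  v4 = F  v5 = T  v6 = T  v7 = T  v8 = F  v9 = T  v10 = T  v11 = T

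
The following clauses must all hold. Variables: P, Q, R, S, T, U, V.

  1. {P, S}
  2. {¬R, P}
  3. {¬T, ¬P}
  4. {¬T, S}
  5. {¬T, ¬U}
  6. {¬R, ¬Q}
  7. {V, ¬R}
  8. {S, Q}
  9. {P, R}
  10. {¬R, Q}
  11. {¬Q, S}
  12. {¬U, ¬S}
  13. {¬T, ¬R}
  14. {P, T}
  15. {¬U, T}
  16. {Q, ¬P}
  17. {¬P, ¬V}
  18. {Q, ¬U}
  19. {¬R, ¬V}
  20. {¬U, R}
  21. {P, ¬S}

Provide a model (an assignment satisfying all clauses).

P=T  Q=T  R=F  S=T  T=F  U=F  V=F

U occurs only negated in the remaining clauses — set U = False.
Set P = True and propagate.
  then T is forced to False.
  then Q is forced to True.
  then R is forced to False.
  then S is forced to True.
  then V is forced to False.
Every clause has at least one true literal under this assignment.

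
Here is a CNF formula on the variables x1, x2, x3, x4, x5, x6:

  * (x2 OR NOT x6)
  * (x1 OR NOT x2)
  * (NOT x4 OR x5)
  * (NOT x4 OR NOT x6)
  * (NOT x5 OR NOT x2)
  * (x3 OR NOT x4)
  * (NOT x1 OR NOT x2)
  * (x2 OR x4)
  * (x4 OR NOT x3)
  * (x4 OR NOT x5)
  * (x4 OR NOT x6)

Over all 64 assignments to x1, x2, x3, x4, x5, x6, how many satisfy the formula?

2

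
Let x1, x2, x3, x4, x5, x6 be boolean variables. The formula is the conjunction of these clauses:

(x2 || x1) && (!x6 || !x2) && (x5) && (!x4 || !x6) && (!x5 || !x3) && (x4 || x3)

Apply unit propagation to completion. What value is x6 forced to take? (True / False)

False

(x5) stands alone — x5 = True.
(!x5 || !x3) with x5 = True leaves only !x3, so x3 = False.
(x3 || x4): since x3 = False, the clause reduces to (x4). x4 = True.
In (!x4 || !x6), !x4 is now false; !x6 must hold, so x6 = False.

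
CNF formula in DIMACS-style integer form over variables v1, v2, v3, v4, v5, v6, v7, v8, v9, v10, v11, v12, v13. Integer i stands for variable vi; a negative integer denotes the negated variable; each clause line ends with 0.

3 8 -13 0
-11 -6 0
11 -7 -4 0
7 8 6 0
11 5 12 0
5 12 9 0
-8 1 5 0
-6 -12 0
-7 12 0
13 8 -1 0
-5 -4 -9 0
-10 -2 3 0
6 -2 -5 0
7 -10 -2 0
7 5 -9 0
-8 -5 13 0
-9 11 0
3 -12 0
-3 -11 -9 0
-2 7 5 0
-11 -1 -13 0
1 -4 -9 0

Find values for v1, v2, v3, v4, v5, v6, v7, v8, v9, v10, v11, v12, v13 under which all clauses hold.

v1 = 0, v2 = 1, v3 = 0, v4 = 0, v5 = 1, v6 = 1, v7 = 0, v8 = 1, v9 = 0, v10 = 0, v11 = 0, v12 = 0, v13 = 1

v4 occurs only negated in the remaining clauses — set v4 = False.
v10 occurs only negated in the remaining clauses — set v10 = False.
Set v1 = False and propagate.
Branch on v2: take v2 = True.
Try v3 = False.
  then v12 is forced to False.
  then v7 is forced to False.
  then v5 is forced to True.
  then v6 is forced to True.
  then v11 is forced to False.
  then v9 is forced to False.
For the remaining variables, v8 = True, v13 = True works.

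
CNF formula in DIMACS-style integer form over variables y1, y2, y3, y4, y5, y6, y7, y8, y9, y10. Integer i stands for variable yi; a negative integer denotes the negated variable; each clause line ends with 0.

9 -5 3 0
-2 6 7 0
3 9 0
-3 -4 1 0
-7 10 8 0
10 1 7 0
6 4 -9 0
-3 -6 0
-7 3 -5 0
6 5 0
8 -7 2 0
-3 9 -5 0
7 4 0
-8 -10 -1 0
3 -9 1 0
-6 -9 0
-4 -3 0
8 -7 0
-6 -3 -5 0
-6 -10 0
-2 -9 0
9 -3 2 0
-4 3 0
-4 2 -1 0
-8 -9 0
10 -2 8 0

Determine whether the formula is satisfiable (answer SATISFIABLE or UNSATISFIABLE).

y3 = True:
  propagation gives y6=False, y5=True, y9=True, y4=True; an empty clause results — contradiction.
y3 = False:
  propagation gives y9=True, y1=True, y6=False, y4=True; an empty clause results — contradiction.
Every branch closes, so no satisfying assignment exists.

UNSATISFIABLE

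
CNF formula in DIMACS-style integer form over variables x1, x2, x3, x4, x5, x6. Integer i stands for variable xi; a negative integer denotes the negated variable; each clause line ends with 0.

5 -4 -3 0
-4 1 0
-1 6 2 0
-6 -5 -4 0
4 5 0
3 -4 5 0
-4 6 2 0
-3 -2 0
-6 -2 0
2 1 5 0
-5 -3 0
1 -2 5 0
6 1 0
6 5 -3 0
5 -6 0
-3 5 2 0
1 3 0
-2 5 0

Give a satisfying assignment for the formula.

Try x1 = True.
Try x2 = True.
  then x3 is forced to False.
  then x6 is forced to False.
  then x5 is forced to True.
x4 is now unconstrained; take x4 = True.
Every clause has at least one true literal under this assignment.

x1=True  x2=True  x3=False  x4=True  x5=True  x6=False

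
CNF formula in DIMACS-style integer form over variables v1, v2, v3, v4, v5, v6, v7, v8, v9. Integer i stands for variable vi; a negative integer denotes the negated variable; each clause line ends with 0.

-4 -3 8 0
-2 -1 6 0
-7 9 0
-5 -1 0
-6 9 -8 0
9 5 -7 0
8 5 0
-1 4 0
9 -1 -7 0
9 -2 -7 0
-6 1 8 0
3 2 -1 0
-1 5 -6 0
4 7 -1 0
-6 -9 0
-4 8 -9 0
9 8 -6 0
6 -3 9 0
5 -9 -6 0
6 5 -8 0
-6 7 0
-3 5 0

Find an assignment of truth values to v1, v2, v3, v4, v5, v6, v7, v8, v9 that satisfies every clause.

v1=F, v2=F, v3=T, v4=F, v5=T, v6=F, v7=T, v8=T, v9=T

Check each clause:
  1. (v8 \/ ~v4 \/ ~v3) — v8 is true.
  2. (~v1 \/ ~v2 \/ v6) — ~v2 is true.
  3. (v9 \/ ~v7) — v9 is true.
  4. (~v5 \/ ~v1) — ~v1 is true.
  5. (v9 \/ ~v6 \/ ~v8) — v9 is true.
  6. (v5 \/ ~v7 \/ v9) — v9 is true.
  7. (v8 \/ v5) — v8 is true.
  8. (~v1 \/ v4) — ~v1 is true.
  9. (~v7 \/ ~v1 \/ v9) — v9 is true.
  10. (v9 \/ ~v7 \/ ~v2) — v9 is true.
  11. (v8 \/ ~v6 \/ v1) — v8 is true.
  12. (~v1 \/ v2 \/ v3) — v3 is true.
  13. (~v1 \/ v5 \/ ~v6) — ~v6 is true.
  14. (v4 \/ v7 \/ ~v1) — ~v1 is true.
  15. (~v6 \/ ~v9) — ~v6 is true.
  16. (v8 \/ ~v9 \/ ~v4) — v8 is true.
  17. (v8 \/ ~v6 \/ v9) — v8 is true.
  18. (v6 \/ v9 \/ ~v3) — v9 is true.
  19. (~v9 \/ v5 \/ ~v6) — ~v6 is true.
  20. (v6 \/ v5 \/ ~v8) — v5 is true.
  21. (~v6 \/ v7) — ~v6 is true.
  22. (v5 \/ ~v3) — v5 is true.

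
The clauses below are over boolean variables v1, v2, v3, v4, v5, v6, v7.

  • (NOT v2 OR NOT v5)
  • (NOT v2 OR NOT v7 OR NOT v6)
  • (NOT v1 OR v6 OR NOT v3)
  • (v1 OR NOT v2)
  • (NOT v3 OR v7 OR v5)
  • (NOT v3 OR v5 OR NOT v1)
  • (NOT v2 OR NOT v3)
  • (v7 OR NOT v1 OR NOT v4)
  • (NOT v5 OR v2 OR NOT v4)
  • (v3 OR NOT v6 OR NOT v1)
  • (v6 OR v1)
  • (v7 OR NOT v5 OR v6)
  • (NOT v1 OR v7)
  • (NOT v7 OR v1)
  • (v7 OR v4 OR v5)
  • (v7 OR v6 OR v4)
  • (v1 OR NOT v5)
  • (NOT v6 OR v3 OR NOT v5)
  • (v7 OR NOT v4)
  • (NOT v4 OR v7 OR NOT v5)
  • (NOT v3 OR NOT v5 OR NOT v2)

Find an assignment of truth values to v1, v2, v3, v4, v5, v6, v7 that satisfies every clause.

v1 = T, v2 = F, v3 = F, v4 = T, v5 = F, v6 = F, v7 = T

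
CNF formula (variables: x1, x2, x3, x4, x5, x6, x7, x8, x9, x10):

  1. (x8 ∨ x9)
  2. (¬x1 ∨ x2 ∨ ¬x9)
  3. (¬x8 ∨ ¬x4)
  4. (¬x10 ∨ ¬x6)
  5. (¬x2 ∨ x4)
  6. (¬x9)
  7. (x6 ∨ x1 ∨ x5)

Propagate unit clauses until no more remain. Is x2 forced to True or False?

(¬x9) stands alone — x9 = False.
In (x9 ∨ x8), x9 is now false; x8 must hold, so x8 = True.
(¬x4 ∨ ¬x8) with x8 = True leaves only ¬x4, so x4 = False.
(¬x2 ∨ x4): since x4 = False, the clause reduces to (¬x2). x2 = False.

False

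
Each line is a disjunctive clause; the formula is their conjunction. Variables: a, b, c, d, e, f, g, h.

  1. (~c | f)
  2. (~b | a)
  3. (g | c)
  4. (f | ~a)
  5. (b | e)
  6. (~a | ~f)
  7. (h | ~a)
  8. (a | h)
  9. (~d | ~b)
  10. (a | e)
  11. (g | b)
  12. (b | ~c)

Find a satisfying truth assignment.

a=False, b=False, c=False, d=True, e=True, f=True, g=True, h=True

Pure literal: e appears only positively; assign e = True.
g occurs only positively in the remaining clauses — set g = True.
Try a = False.
  then b is forced to False.
  then h is forced to True.
  then c is forced to False.
d, f are now unconstrained; take d = True, f = True.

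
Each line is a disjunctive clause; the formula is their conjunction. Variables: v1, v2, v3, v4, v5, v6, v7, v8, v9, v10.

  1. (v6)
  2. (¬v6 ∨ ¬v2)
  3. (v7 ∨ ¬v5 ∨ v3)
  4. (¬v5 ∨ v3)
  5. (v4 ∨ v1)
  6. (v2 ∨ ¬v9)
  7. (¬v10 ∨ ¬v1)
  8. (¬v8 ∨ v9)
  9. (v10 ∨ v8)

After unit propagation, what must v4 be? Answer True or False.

True

Unit clause (v6) sets v6 = True.
In (¬v6 ∨ ¬v2), ¬v6 is now false; ¬v2 must hold, so v2 = False.
From (¬v9 ∨ v2) and v2 = False: v9 = False.
(¬v8 ∨ v9) with v9 = False leaves only ¬v8, so v8 = False.
(v8 ∨ v10): since v8 = False, the clause reduces to (v10). v10 = True.
From (¬v10 ∨ ¬v1) and v10 = True: v1 = False.
From (v1 ∨ v4) and v1 = False: v4 = True.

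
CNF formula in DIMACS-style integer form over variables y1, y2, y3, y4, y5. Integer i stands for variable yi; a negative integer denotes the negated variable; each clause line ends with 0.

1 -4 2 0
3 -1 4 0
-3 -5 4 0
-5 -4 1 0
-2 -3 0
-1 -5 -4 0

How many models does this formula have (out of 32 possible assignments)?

10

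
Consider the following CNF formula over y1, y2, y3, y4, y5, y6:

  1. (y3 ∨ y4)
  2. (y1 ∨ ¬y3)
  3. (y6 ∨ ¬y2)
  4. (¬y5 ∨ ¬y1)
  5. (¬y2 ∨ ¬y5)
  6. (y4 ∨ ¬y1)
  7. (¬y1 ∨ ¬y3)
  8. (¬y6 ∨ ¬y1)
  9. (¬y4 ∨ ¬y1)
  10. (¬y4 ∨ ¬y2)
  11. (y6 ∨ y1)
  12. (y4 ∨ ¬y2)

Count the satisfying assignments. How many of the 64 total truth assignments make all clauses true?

2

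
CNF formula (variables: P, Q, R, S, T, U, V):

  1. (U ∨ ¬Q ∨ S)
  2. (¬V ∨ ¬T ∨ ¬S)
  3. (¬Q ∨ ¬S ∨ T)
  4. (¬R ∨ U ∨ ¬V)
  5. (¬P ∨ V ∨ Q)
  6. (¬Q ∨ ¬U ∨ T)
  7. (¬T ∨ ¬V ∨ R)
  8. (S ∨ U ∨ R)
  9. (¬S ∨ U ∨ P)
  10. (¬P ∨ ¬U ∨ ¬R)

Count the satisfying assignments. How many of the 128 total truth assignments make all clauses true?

27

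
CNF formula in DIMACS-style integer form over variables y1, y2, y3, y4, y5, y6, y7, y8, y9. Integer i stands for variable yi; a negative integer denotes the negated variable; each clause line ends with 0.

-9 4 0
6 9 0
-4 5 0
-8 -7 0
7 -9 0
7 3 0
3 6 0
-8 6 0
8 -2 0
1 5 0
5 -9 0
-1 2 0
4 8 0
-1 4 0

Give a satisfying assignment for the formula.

y1=False, y2=True, y3=True, y4=True, y5=True, y6=True, y7=False, y8=True, y9=False

Check each clause:
  1. {¬y9, y4} — y4 is true.
  2. {y9, y6} — y6 is true.
  3. {y5, ¬y4} — y5 is true.
  4. {¬y8, ¬y7} — ¬y7 is true.
  5. {y7, ¬y9} — ¬y9 is true.
  6. {y7, y3} — y3 is true.
  7. {y3, y6} — y3 is true.
  8. {y6, ¬y8} — y6 is true.
  9. {y8, ¬y2} — y8 is true.
  10. {y1, y5} — y5 is true.
  11. {¬y9, y5} — y5 is true.
  12. {¬y1, y2} — y2 is true.
  13. {y4, y8} — y8 is true.
  14. {y4, ¬y1} — y4 is true.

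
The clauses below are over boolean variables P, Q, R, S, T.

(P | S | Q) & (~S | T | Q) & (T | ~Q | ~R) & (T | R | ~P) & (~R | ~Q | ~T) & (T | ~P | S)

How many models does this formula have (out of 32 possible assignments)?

12

Split on T, then Q.
  T=T, Q=T: remaining (P,R,S) ∈ {(F,F,F); (F,F,T); (T,F,F); (T,F,T)} — 4.
  T=T, Q=F: R free; 3 ways for (P,S) × 2^1 = 6.
  T=F, Q=T: remaining (P,R,S) ∈ {(F,F,F); (F,F,T)} — 2.
  T=F, Q=F: a clause becomes empty — 0.
Total: 4 + 6 + 2 + 0 = 12.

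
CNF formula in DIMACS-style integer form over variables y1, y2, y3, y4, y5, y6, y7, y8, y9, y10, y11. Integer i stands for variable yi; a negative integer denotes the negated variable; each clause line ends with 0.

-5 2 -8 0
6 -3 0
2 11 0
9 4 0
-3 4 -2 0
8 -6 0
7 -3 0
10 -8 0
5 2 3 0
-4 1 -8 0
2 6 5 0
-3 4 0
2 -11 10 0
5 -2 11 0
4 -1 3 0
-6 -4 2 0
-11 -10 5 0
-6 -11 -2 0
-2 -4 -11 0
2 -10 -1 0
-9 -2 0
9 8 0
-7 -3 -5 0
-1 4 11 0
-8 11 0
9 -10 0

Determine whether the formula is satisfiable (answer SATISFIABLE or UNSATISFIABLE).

SATISFIABLE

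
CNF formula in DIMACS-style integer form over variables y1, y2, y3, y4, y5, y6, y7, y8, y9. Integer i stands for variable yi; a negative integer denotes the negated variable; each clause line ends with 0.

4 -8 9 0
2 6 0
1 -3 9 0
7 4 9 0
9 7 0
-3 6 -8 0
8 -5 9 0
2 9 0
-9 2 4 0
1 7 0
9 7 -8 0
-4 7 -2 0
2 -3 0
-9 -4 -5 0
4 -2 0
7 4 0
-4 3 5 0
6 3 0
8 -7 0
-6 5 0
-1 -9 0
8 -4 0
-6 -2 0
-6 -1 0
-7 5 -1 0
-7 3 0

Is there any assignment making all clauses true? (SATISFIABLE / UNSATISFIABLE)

UNSATISFIABLE

y9 = True:
  propagation gives y1=False, y7=True, y8=True, y3=True; an empty clause results — contradiction.
y9 = False:
  propagation gives y7=True, y2=True, y4=True, y8=True; an empty clause results — contradiction.
Every branch closes, so no satisfying assignment exists.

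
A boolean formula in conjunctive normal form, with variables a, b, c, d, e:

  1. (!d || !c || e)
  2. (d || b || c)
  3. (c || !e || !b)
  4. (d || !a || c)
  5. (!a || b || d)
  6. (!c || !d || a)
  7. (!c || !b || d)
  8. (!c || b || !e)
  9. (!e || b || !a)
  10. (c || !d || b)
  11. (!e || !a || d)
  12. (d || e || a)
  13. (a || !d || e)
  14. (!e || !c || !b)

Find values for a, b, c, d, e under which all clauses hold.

a=T, b=T, c=F, d=T, e=F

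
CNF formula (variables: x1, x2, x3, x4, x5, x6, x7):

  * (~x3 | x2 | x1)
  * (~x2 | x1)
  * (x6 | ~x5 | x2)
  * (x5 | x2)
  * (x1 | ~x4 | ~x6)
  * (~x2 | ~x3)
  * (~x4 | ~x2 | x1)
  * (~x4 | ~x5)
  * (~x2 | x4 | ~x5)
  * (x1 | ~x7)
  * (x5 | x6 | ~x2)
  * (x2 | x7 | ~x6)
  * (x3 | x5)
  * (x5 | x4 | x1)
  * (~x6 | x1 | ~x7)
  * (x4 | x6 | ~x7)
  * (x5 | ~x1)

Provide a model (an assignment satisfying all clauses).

x1=1  x2=0  x3=0  x4=0  x5=1  x6=1  x7=1

Set x1 = True and propagate.
  then x5 is forced to True.
  then x4 is forced to False.
  then x2 is forced to False.
  then x6 is forced to True.
  then x7 is forced to True.
x3 is now unconstrained; take x3 = False.
Every clause has at least one true literal under this assignment.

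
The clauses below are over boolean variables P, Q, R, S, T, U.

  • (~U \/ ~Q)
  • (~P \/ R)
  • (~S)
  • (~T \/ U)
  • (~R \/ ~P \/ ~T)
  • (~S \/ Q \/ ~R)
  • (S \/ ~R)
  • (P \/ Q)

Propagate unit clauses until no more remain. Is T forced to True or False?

(~S) is a unit clause: S = False.
(S \/ ~R) with S = False leaves only ~R, so R = False.
From (~P \/ R) and R = False: P = False.
(P \/ Q): since P = False, the clause reduces to (Q). Q = True.
(~Q \/ ~U) with Q = True leaves only ~U, so U = False.
In (U \/ ~T), U is now false; ~T must hold, so T = False.

False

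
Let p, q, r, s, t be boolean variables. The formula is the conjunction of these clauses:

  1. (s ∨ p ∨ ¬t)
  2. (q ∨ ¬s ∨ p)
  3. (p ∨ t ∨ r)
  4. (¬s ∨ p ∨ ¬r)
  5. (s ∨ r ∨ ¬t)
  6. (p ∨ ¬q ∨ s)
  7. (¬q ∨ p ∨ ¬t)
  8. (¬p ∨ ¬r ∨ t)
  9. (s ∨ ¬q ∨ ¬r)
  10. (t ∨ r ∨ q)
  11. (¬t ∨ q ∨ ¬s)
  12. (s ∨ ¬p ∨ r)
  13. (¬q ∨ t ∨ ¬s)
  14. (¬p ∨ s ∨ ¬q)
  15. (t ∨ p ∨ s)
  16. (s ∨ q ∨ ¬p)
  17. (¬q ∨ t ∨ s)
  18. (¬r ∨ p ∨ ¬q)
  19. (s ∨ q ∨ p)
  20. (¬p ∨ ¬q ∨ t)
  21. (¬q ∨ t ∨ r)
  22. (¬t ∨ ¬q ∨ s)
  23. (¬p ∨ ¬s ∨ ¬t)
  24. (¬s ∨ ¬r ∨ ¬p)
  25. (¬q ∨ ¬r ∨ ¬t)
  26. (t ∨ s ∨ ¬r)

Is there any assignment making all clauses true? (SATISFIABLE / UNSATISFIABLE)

s = True:
  t = True:
    propagation gives q=True, p=True; an empty clause results — contradiction.
  t = False:
    propagation gives q=False, p=True, r=False; an empty clause results — contradiction.
s = False:
  q = True:
    propagation gives p=True; an empty clause results — contradiction.
  q = False:
    propagation gives p=False; an empty clause results — contradiction.
Every branch closes, so no satisfying assignment exists.

UNSATISFIABLE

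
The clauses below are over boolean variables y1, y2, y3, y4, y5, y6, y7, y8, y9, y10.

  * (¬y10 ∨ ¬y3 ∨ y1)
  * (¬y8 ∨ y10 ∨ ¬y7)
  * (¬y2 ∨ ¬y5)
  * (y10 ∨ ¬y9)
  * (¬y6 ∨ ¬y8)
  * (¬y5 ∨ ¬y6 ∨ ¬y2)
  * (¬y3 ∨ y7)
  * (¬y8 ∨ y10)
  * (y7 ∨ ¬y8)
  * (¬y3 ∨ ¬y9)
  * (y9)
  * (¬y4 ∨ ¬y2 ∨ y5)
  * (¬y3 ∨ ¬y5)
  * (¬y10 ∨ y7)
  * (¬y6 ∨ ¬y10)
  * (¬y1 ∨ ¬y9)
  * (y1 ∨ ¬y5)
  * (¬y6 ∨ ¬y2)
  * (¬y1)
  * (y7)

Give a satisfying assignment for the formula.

y1=False  y2=False  y3=False  y4=False  y5=False  y6=False  y7=True  y8=True  y9=True  y10=True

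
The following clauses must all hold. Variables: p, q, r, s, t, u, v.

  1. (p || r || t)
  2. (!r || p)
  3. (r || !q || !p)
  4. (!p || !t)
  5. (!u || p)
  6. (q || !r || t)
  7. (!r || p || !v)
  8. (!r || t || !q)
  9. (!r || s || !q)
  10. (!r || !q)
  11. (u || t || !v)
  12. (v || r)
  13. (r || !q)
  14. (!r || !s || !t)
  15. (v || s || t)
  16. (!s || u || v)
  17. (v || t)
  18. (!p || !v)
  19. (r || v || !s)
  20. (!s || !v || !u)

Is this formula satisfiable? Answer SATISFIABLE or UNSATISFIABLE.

Set p = False and propagate.
  then r is forced to False.
  then t is forced to True.
  then u is forced to False.
  then v is forced to True.
  then q is forced to False.
s is now unconstrained; take s = True.
So p=F, q=F, r=F, s=T, t=T, u=F, v=T is a satisfying assignment.

SATISFIABLE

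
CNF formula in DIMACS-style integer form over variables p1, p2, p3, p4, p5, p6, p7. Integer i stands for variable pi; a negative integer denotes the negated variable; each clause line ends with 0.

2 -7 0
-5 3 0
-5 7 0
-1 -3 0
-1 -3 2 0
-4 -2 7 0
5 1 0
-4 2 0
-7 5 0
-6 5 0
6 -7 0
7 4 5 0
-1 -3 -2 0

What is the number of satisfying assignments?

Satisfying assignments:
  p1=0 p2=1 p3=1 p4=0 p5=1 p6=1 p7=1
  p1=0 p2=1 p3=1 p4=1 p5=1 p6=1 p7=1
That's 2 in total.

2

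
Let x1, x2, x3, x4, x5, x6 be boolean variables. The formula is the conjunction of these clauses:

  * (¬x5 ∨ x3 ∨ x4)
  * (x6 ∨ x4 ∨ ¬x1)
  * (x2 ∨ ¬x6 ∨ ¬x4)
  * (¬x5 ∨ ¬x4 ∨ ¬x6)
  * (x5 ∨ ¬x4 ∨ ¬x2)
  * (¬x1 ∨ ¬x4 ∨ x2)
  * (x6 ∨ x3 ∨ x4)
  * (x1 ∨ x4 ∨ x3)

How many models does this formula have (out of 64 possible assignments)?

Case analysis on x4 and x6:
  x4=T, x6=T: a clause becomes empty — 0.
  x4=T, x6=F: x3 free; 4 ways for (x1,x2,x5) × 2^1 = 8.
  x4=F, x6=T: x2 free; 5 ways for (x1,x3,x5) × 2^1 = 10.
  x4=F, x6=F: remaining (x1,x2,x3,x5) ∈ {(F,F,T,F); (F,F,T,T); (F,T,T,F); (F,T,T,T)} — 4.
Total: 0 + 8 + 10 + 4 = 22.

22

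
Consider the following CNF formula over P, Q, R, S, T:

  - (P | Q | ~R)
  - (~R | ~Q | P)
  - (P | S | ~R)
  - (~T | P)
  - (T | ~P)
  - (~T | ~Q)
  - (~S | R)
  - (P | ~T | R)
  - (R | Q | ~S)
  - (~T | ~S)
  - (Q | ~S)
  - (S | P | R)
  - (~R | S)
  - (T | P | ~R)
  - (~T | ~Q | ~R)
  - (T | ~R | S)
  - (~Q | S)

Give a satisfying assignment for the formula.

Set P = True and propagate.
  then T is forced to True.
  then Q is forced to False.
  then S is forced to False.
  then R is forced to False.
Check each clause:
  1. (~R | P | Q) — P is true.
  2. (P | ~R | ~Q) — P is true.
  3. (P | ~R | S) — P is true.
  4. (P | ~T) — P is true.
  5. (T | ~P) — T is true.
  6. (~Q | ~T) — ~Q is true.
  7. (R | ~S) — ~S is true.
  8. (~T | P | R) — P is true.
  9. (Q | R | ~S) — ~S is true.
  10. (~T | ~S) — ~S is true.
  11. (~S | Q) — ~S is true.
  12. (S | P | R) — P is true.
  13. (S | ~R) — ~R is true.
  14. (P | T | ~R) — P is true.
  15. (~T | ~R | ~Q) — ~R is true.
  16. (T | S | ~R) — T is true.
  17. (S | ~Q) — ~Q is true.

P=T, Q=F, R=F, S=F, T=T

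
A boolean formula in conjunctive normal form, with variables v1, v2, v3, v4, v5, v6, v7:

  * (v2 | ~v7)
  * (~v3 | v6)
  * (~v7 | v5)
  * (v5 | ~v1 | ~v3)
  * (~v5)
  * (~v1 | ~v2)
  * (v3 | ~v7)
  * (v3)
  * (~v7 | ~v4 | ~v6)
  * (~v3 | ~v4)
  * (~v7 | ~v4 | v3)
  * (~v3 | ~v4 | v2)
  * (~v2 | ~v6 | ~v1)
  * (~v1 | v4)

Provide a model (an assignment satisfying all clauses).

v1=False, v2=True, v3=True, v4=False, v5=False, v6=True, v7=False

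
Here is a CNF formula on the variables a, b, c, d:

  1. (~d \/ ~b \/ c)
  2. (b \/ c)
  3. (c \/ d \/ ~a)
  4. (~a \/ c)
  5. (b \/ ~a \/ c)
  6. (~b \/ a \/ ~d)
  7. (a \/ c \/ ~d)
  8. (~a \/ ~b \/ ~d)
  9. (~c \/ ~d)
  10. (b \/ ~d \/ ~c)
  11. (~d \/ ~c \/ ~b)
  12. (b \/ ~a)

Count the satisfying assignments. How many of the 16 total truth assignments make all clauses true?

4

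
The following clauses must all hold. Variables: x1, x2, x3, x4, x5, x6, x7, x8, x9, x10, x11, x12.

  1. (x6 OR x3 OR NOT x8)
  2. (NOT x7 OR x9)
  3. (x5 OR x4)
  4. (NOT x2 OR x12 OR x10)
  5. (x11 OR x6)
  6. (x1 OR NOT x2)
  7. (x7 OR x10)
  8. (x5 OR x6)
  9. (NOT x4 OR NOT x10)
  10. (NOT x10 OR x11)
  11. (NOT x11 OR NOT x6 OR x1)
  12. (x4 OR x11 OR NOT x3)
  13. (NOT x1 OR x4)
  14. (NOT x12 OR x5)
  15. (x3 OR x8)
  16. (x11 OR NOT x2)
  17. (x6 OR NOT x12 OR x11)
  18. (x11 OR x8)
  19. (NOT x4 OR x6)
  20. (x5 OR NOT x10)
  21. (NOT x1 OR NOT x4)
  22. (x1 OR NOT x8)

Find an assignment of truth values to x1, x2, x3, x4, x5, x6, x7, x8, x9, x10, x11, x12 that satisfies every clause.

x1=F, x2=F, x3=T, x4=F, x5=T, x6=F, x7=T, x8=F, x9=T, x10=F, x11=T, x12=T

Check each clause:
  1. (x3 OR x6 OR NOT x8) — NOT x8 is true.
  2. (NOT x7 OR x9) — x9 is true.
  3. (x4 OR x5) — x5 is true.
  4. (x10 OR x12 OR NOT x2) — x12 is true.
  5. (x6 OR x11) — x11 is true.
  6. (x1 OR NOT x2) — NOT x2 is true.
  7. (x10 OR x7) — x7 is true.
  8. (x6 OR x5) — x5 is true.
  9. (NOT x4 OR NOT x10) — NOT x4 is true.
  10. (NOT x10 OR x11) — x11 is true.
  11. (NOT x6 OR x1 OR NOT x11) — NOT x6 is true.
  12. (x11 OR x4 OR NOT x3) — x11 is true.
  13. (NOT x1 OR x4) — NOT x1 is true.
  14. (x5 OR NOT x12) — x5 is true.
  15. (x8 OR x3) — x3 is true.
  16. (x11 OR NOT x2) — x11 is true.
  17. (x11 OR x6 OR NOT x12) — x11 is true.
  18. (x8 OR x11) — x11 is true.
  19. (x6 OR NOT x4) — NOT x4 is true.
  20. (NOT x10 OR x5) — x5 is true.
  21. (NOT x4 OR NOT x1) — NOT x4 is true.
  22. (NOT x8 OR x1) — NOT x8 is true.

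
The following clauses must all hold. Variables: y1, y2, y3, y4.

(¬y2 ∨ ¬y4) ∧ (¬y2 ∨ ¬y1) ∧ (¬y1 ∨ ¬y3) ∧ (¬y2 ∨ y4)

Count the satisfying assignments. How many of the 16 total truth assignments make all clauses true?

6

Satisfying assignments:
  y1=F y2=F y3=F y4=F
  y1=F y2=F y3=F y4=T
  y1=F y2=F y3=T y4=F
  y1=F y2=F y3=T y4=T
  y1=T y2=F y3=F y4=F
  y1=T y2=F y3=F y4=T
That's 6 in total.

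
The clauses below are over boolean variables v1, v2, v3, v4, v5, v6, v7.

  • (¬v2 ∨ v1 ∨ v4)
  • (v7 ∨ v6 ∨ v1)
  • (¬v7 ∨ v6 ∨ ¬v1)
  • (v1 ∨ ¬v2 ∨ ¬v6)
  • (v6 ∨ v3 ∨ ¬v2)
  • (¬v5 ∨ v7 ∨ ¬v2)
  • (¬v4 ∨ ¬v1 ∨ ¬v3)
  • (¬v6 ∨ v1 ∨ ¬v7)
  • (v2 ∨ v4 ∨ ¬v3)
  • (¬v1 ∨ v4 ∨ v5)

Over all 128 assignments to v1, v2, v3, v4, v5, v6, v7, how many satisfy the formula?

28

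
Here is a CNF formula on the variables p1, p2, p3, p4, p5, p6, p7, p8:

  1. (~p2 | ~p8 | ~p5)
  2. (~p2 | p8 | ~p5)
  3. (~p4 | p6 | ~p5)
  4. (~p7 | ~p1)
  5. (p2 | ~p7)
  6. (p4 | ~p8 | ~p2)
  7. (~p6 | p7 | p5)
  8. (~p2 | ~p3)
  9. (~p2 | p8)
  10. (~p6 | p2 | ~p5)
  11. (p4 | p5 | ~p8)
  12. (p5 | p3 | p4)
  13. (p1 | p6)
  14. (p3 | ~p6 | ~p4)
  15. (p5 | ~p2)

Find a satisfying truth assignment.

p1=T, p2=F, p3=F, p4=T, p5=F, p6=F, p7=F, p8=F

Check each clause:
  1. (~p5 | ~p8 | ~p2) — ~p8 is true.
  2. (p8 | ~p5 | ~p2) — ~p5 is true.
  3. (~p5 | p6 | ~p4) — ~p5 is true.
  4. (~p1 | ~p7) — ~p7 is true.
  5. (~p7 | p2) — ~p7 is true.
  6. (~p8 | p4 | ~p2) — ~p8 is true.
  7. (~p6 | p5 | p7) — ~p6 is true.
  8. (~p2 | ~p3) — ~p3 is true.
  9. (~p2 | p8) — ~p2 is true.
  10. (~p5 | ~p6 | p2) — ~p6 is true.
  11. (p5 | ~p8 | p4) — ~p8 is true.
  12. (p3 | p4 | p5) — p4 is true.
  13. (p6 | p1) — p1 is true.
  14. (~p6 | ~p4 | p3) — ~p6 is true.
  15. (~p2 | p5) — ~p2 is true.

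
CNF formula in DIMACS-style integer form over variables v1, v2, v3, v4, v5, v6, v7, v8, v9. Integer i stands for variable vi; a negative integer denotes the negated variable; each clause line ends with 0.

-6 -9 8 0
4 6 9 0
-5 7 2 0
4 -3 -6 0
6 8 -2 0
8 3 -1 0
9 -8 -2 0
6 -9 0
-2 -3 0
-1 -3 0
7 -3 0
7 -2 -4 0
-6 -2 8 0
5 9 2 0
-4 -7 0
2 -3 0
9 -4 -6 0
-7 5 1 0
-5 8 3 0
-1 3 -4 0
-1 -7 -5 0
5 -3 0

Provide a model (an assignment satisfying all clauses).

Try v1 = True.
  then v3 is forced to False.
  then v8 is forced to True.
  then v4 is forced to False.
Branch on v2: take v2 = True.
  then v9 is forced to True.
  then v6 is forced to True.
Branch on v5: take v5 = False.
v7 is now unconstrained; take v7 = False.
Every clause has at least one true literal under this assignment.

v1 = T, v2 = T, v3 = F, v4 = F, v5 = F, v6 = T, v7 = F, v8 = T, v9 = T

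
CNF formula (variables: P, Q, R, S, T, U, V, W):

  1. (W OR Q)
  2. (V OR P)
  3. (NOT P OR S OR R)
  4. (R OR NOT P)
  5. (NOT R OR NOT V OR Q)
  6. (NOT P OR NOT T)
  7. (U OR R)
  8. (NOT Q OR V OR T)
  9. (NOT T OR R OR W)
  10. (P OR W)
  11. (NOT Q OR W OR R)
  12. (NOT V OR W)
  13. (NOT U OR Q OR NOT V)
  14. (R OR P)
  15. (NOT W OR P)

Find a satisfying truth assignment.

P = True, Q = True, R = True, S = True, T = False, U = False, V = True, W = True

S occurs only positively in the remaining clauses — set S = True.
Try P = True.
  then R is forced to True.
  then T is forced to False.
The remaining clauses are satisfied by Q = True, U = False, V = True, W = True.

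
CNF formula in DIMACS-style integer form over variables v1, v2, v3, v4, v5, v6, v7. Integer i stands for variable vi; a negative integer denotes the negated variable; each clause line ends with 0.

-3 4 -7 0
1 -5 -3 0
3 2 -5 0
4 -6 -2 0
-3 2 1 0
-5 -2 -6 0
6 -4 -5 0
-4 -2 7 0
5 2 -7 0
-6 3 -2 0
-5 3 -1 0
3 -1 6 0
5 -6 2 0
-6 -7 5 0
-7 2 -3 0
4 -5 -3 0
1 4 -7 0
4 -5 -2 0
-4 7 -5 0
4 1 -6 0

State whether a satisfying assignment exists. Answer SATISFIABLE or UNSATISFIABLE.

SATISFIABLE

Set v1 = False and propagate.
Branch on v2: take v2 = True.
Set v3 = False and propagate.
  then v6 is forced to False.
The remaining clauses are satisfied by v4 = False, v5 = False, v7 = False.
Every clause has at least one true literal under this assignment.
So v1=False, v2=True, v3=False, v4=False, v5=False, v6=False, v7=False is a satisfying assignment.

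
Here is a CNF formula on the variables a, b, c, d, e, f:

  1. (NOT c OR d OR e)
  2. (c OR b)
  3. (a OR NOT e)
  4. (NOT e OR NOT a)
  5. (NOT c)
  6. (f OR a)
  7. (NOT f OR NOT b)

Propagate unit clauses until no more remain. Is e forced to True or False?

False

(NOT c) is a unit clause: c = False.
(c OR b) with c = False leaves only b, so b = True.
In (NOT f OR NOT b), NOT b is now false; NOT f must hold, so f = False.
(a OR f): since f = False, the clause reduces to (a). a = True.
In (NOT a OR NOT e), NOT a is now false; NOT e must hold, so e = False.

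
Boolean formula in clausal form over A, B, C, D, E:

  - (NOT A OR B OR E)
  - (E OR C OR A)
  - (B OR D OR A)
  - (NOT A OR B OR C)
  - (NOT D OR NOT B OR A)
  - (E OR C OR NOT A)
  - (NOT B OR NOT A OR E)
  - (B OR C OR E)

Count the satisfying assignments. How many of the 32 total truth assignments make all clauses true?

12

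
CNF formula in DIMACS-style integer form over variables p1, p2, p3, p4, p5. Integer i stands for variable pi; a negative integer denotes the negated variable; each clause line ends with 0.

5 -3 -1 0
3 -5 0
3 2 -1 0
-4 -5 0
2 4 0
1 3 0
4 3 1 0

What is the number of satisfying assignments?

7

Case analysis on p3 and p1:
  p3=T, p1=T: remaining (p2,p4,p5) ∈ {(T,F,T)} — 1.
  p3=T, p1=F: remaining (p2,p4,p5) ∈ {(F,T,F); (T,F,F); (T,F,T); (T,T,F)} — 4.
  p3=F, p1=T: remaining (p2,p4,p5) ∈ {(T,F,F); (T,T,F)} — 2.
  p3=F, p1=F: a clause becomes empty — 0.
Total: 1 + 4 + 2 + 0 = 7.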